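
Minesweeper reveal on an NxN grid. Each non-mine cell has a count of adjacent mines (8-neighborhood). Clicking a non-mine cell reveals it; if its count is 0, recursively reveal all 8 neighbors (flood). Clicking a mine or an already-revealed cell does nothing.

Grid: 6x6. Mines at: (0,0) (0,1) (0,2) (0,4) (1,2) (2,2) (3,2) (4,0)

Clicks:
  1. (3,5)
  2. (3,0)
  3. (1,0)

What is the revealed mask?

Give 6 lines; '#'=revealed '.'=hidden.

Answer: ......
#..###
...###
#..###
.#####
.#####

Derivation:
Click 1 (3,5) count=0: revealed 19 new [(1,3) (1,4) (1,5) (2,3) (2,4) (2,5) (3,3) (3,4) (3,5) (4,1) (4,2) (4,3) (4,4) (4,5) (5,1) (5,2) (5,3) (5,4) (5,5)] -> total=19
Click 2 (3,0) count=1: revealed 1 new [(3,0)] -> total=20
Click 3 (1,0) count=2: revealed 1 new [(1,0)] -> total=21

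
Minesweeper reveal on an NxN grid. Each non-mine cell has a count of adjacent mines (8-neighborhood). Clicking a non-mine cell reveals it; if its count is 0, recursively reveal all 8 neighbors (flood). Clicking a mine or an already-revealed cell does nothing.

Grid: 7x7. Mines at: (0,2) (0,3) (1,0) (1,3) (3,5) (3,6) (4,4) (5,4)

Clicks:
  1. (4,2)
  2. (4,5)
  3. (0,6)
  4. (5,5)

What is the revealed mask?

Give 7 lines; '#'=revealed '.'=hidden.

Answer: ....###
....###
#######
####...
####.#.
####.#.
####...

Derivation:
Click 1 (4,2) count=0: revealed 20 new [(2,0) (2,1) (2,2) (2,3) (3,0) (3,1) (3,2) (3,3) (4,0) (4,1) (4,2) (4,3) (5,0) (5,1) (5,2) (5,3) (6,0) (6,1) (6,2) (6,3)] -> total=20
Click 2 (4,5) count=4: revealed 1 new [(4,5)] -> total=21
Click 3 (0,6) count=0: revealed 9 new [(0,4) (0,5) (0,6) (1,4) (1,5) (1,6) (2,4) (2,5) (2,6)] -> total=30
Click 4 (5,5) count=2: revealed 1 new [(5,5)] -> total=31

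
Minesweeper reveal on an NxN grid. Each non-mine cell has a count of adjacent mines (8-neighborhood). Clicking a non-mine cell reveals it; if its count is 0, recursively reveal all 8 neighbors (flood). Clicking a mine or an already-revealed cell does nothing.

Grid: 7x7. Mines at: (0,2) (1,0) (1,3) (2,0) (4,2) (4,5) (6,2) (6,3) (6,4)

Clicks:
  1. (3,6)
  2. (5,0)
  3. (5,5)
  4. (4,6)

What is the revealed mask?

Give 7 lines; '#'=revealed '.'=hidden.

Answer: .......
.......
.......
##....#
##....#
##...#.
##.....

Derivation:
Click 1 (3,6) count=1: revealed 1 new [(3,6)] -> total=1
Click 2 (5,0) count=0: revealed 8 new [(3,0) (3,1) (4,0) (4,1) (5,0) (5,1) (6,0) (6,1)] -> total=9
Click 3 (5,5) count=2: revealed 1 new [(5,5)] -> total=10
Click 4 (4,6) count=1: revealed 1 new [(4,6)] -> total=11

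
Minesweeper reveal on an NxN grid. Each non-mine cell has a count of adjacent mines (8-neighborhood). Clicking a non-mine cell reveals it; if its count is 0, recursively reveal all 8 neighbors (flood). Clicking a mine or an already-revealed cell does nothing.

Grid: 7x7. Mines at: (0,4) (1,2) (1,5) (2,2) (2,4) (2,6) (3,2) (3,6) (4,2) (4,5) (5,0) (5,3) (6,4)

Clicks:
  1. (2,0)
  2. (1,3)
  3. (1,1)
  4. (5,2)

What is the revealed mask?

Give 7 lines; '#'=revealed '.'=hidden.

Answer: ##.....
##.#...
##.....
##.....
##.....
..#....
.......

Derivation:
Click 1 (2,0) count=0: revealed 10 new [(0,0) (0,1) (1,0) (1,1) (2,0) (2,1) (3,0) (3,1) (4,0) (4,1)] -> total=10
Click 2 (1,3) count=4: revealed 1 new [(1,3)] -> total=11
Click 3 (1,1) count=2: revealed 0 new [(none)] -> total=11
Click 4 (5,2) count=2: revealed 1 new [(5,2)] -> total=12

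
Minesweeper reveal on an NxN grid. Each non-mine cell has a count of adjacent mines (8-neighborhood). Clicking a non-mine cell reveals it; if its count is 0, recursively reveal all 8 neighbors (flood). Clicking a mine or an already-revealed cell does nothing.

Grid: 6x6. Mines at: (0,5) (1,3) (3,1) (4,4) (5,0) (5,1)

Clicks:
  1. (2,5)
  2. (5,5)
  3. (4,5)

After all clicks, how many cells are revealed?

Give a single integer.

Answer: 8

Derivation:
Click 1 (2,5) count=0: revealed 6 new [(1,4) (1,5) (2,4) (2,5) (3,4) (3,5)] -> total=6
Click 2 (5,5) count=1: revealed 1 new [(5,5)] -> total=7
Click 3 (4,5) count=1: revealed 1 new [(4,5)] -> total=8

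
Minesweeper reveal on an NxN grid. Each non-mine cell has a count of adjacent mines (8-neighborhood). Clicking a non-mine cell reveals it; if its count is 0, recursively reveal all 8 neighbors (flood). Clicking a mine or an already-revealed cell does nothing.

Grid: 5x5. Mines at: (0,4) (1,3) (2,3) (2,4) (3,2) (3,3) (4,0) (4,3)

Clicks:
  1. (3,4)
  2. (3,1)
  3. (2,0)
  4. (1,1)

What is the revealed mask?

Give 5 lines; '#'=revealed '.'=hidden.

Answer: ###..
###..
###..
##..#
.....

Derivation:
Click 1 (3,4) count=4: revealed 1 new [(3,4)] -> total=1
Click 2 (3,1) count=2: revealed 1 new [(3,1)] -> total=2
Click 3 (2,0) count=0: revealed 10 new [(0,0) (0,1) (0,2) (1,0) (1,1) (1,2) (2,0) (2,1) (2,2) (3,0)] -> total=12
Click 4 (1,1) count=0: revealed 0 new [(none)] -> total=12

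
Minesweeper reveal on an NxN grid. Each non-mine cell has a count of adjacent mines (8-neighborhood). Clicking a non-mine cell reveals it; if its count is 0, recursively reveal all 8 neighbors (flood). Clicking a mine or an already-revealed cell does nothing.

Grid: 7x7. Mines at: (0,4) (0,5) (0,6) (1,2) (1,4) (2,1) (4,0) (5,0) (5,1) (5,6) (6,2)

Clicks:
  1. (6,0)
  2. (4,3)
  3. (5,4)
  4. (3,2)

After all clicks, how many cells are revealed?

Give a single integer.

Click 1 (6,0) count=2: revealed 1 new [(6,0)] -> total=1
Click 2 (4,3) count=0: revealed 24 new [(1,5) (1,6) (2,2) (2,3) (2,4) (2,5) (2,6) (3,2) (3,3) (3,4) (3,5) (3,6) (4,2) (4,3) (4,4) (4,5) (4,6) (5,2) (5,3) (5,4) (5,5) (6,3) (6,4) (6,5)] -> total=25
Click 3 (5,4) count=0: revealed 0 new [(none)] -> total=25
Click 4 (3,2) count=1: revealed 0 new [(none)] -> total=25

Answer: 25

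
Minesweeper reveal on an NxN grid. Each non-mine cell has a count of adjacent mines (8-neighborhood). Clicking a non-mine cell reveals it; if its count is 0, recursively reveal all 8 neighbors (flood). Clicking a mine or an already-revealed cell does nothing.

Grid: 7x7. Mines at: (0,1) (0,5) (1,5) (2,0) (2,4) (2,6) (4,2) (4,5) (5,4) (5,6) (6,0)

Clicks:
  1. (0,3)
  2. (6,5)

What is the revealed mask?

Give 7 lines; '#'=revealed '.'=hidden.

Click 1 (0,3) count=0: revealed 6 new [(0,2) (0,3) (0,4) (1,2) (1,3) (1,4)] -> total=6
Click 2 (6,5) count=2: revealed 1 new [(6,5)] -> total=7

Answer: ..###..
..###..
.......
.......
.......
.......
.....#.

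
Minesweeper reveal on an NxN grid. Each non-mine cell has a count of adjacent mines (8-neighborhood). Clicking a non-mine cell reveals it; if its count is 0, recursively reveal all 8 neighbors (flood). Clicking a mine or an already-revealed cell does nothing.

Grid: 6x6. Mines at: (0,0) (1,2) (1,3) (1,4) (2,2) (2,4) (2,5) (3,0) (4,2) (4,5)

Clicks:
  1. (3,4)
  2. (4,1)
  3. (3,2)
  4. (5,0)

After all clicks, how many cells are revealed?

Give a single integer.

Click 1 (3,4) count=3: revealed 1 new [(3,4)] -> total=1
Click 2 (4,1) count=2: revealed 1 new [(4,1)] -> total=2
Click 3 (3,2) count=2: revealed 1 new [(3,2)] -> total=3
Click 4 (5,0) count=0: revealed 3 new [(4,0) (5,0) (5,1)] -> total=6

Answer: 6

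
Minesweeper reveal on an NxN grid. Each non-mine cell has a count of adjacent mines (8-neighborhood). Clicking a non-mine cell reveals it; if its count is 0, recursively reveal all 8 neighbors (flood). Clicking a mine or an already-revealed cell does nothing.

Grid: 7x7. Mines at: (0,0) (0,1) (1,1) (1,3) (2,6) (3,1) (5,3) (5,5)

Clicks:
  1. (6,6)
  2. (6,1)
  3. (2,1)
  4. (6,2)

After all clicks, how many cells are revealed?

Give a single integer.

Click 1 (6,6) count=1: revealed 1 new [(6,6)] -> total=1
Click 2 (6,1) count=0: revealed 9 new [(4,0) (4,1) (4,2) (5,0) (5,1) (5,2) (6,0) (6,1) (6,2)] -> total=10
Click 3 (2,1) count=2: revealed 1 new [(2,1)] -> total=11
Click 4 (6,2) count=1: revealed 0 new [(none)] -> total=11

Answer: 11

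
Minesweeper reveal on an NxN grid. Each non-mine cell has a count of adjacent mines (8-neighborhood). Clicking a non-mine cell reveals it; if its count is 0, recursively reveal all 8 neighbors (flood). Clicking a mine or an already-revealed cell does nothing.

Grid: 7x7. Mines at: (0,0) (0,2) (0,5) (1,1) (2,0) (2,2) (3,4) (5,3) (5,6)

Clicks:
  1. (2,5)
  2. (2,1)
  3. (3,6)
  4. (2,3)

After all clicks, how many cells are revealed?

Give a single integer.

Click 1 (2,5) count=1: revealed 1 new [(2,5)] -> total=1
Click 2 (2,1) count=3: revealed 1 new [(2,1)] -> total=2
Click 3 (3,6) count=0: revealed 7 new [(1,5) (1,6) (2,6) (3,5) (3,6) (4,5) (4,6)] -> total=9
Click 4 (2,3) count=2: revealed 1 new [(2,3)] -> total=10

Answer: 10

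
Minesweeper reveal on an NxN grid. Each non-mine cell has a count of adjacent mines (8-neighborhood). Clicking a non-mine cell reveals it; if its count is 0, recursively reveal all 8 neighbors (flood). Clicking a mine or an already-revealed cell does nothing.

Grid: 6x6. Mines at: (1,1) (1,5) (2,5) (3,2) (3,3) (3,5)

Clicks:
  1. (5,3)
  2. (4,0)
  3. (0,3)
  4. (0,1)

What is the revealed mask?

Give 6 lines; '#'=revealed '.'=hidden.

Answer: .####.
..###.
#####.
##....
######
######

Derivation:
Click 1 (5,3) count=0: revealed 16 new [(2,0) (2,1) (3,0) (3,1) (4,0) (4,1) (4,2) (4,3) (4,4) (4,5) (5,0) (5,1) (5,2) (5,3) (5,4) (5,5)] -> total=16
Click 2 (4,0) count=0: revealed 0 new [(none)] -> total=16
Click 3 (0,3) count=0: revealed 9 new [(0,2) (0,3) (0,4) (1,2) (1,3) (1,4) (2,2) (2,3) (2,4)] -> total=25
Click 4 (0,1) count=1: revealed 1 new [(0,1)] -> total=26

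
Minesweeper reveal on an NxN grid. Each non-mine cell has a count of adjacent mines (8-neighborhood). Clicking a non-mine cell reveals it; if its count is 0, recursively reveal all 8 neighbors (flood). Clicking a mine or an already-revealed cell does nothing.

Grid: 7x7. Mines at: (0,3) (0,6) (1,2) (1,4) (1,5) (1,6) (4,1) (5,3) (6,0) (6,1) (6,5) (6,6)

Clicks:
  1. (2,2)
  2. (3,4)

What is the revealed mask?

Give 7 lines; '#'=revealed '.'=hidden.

Click 1 (2,2) count=1: revealed 1 new [(2,2)] -> total=1
Click 2 (3,4) count=0: revealed 17 new [(2,3) (2,4) (2,5) (2,6) (3,2) (3,3) (3,4) (3,5) (3,6) (4,2) (4,3) (4,4) (4,5) (4,6) (5,4) (5,5) (5,6)] -> total=18

Answer: .......
.......
..#####
..#####
..#####
....###
.......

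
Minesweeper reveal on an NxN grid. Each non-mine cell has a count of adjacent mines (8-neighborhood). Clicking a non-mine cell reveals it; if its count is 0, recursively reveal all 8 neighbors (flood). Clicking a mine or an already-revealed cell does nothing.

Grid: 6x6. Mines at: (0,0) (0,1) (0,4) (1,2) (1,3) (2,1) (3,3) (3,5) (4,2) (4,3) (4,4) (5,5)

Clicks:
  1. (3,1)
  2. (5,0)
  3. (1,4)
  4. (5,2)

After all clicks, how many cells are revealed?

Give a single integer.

Answer: 8

Derivation:
Click 1 (3,1) count=2: revealed 1 new [(3,1)] -> total=1
Click 2 (5,0) count=0: revealed 5 new [(3,0) (4,0) (4,1) (5,0) (5,1)] -> total=6
Click 3 (1,4) count=2: revealed 1 new [(1,4)] -> total=7
Click 4 (5,2) count=2: revealed 1 new [(5,2)] -> total=8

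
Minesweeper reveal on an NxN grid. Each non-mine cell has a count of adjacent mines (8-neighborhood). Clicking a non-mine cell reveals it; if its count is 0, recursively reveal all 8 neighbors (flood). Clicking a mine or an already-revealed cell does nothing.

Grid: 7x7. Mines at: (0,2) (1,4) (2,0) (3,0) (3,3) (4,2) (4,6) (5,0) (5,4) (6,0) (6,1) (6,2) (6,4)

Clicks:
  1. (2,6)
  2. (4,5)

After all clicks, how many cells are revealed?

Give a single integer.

Answer: 9

Derivation:
Click 1 (2,6) count=0: revealed 8 new [(0,5) (0,6) (1,5) (1,6) (2,5) (2,6) (3,5) (3,6)] -> total=8
Click 2 (4,5) count=2: revealed 1 new [(4,5)] -> total=9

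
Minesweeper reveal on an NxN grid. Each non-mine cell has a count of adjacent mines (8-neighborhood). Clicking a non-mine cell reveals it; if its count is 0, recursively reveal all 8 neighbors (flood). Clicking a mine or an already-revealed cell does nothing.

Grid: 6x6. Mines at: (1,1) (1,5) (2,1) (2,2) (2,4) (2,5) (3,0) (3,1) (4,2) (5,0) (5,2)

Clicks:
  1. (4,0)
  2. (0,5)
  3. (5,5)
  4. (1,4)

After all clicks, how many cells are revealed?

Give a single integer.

Click 1 (4,0) count=3: revealed 1 new [(4,0)] -> total=1
Click 2 (0,5) count=1: revealed 1 new [(0,5)] -> total=2
Click 3 (5,5) count=0: revealed 9 new [(3,3) (3,4) (3,5) (4,3) (4,4) (4,5) (5,3) (5,4) (5,5)] -> total=11
Click 4 (1,4) count=3: revealed 1 new [(1,4)] -> total=12

Answer: 12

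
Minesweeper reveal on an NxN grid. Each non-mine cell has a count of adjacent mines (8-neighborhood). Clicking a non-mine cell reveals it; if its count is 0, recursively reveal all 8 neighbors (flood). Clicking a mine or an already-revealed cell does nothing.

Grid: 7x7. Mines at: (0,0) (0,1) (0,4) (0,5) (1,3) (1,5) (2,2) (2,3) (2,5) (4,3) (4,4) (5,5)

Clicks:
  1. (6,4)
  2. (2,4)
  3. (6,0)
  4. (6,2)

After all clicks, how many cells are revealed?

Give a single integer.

Click 1 (6,4) count=1: revealed 1 new [(6,4)] -> total=1
Click 2 (2,4) count=4: revealed 1 new [(2,4)] -> total=2
Click 3 (6,0) count=0: revealed 19 new [(1,0) (1,1) (2,0) (2,1) (3,0) (3,1) (3,2) (4,0) (4,1) (4,2) (5,0) (5,1) (5,2) (5,3) (5,4) (6,0) (6,1) (6,2) (6,3)] -> total=21
Click 4 (6,2) count=0: revealed 0 new [(none)] -> total=21

Answer: 21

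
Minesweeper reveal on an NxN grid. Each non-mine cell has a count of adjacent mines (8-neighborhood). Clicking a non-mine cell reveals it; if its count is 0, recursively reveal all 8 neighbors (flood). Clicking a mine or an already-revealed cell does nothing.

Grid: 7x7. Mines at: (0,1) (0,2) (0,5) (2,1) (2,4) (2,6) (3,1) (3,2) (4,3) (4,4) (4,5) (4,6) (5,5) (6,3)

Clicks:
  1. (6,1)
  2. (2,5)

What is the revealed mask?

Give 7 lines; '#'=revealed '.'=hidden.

Answer: .......
.......
.....#.
.......
###....
###....
###....

Derivation:
Click 1 (6,1) count=0: revealed 9 new [(4,0) (4,1) (4,2) (5,0) (5,1) (5,2) (6,0) (6,1) (6,2)] -> total=9
Click 2 (2,5) count=2: revealed 1 new [(2,5)] -> total=10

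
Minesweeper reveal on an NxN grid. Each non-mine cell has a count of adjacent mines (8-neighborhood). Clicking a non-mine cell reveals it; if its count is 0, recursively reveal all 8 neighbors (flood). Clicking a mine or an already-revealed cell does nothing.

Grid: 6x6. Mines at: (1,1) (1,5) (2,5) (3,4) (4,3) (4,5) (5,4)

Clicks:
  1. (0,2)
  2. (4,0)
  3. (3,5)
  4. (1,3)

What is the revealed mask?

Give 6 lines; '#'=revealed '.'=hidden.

Answer: ..###.
..###.
#####.
###..#
###...
###...

Derivation:
Click 1 (0,2) count=1: revealed 1 new [(0,2)] -> total=1
Click 2 (4,0) count=0: revealed 12 new [(2,0) (2,1) (2,2) (3,0) (3,1) (3,2) (4,0) (4,1) (4,2) (5,0) (5,1) (5,2)] -> total=13
Click 3 (3,5) count=3: revealed 1 new [(3,5)] -> total=14
Click 4 (1,3) count=0: revealed 7 new [(0,3) (0,4) (1,2) (1,3) (1,4) (2,3) (2,4)] -> total=21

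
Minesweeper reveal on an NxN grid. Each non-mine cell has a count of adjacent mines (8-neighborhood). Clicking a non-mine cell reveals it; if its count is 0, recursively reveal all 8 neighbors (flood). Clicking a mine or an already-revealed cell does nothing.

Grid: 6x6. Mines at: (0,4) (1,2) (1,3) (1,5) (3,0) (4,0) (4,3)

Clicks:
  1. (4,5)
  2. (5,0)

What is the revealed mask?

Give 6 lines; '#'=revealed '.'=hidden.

Answer: ......
......
....##
....##
....##
#...##

Derivation:
Click 1 (4,5) count=0: revealed 8 new [(2,4) (2,5) (3,4) (3,5) (4,4) (4,5) (5,4) (5,5)] -> total=8
Click 2 (5,0) count=1: revealed 1 new [(5,0)] -> total=9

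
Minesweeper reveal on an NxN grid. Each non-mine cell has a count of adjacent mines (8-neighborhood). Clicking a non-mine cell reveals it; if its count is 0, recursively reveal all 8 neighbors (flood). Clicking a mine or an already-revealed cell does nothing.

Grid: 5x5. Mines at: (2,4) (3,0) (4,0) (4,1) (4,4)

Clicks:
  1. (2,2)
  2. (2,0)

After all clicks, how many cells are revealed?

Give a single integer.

Answer: 17

Derivation:
Click 1 (2,2) count=0: revealed 17 new [(0,0) (0,1) (0,2) (0,3) (0,4) (1,0) (1,1) (1,2) (1,3) (1,4) (2,0) (2,1) (2,2) (2,3) (3,1) (3,2) (3,3)] -> total=17
Click 2 (2,0) count=1: revealed 0 new [(none)] -> total=17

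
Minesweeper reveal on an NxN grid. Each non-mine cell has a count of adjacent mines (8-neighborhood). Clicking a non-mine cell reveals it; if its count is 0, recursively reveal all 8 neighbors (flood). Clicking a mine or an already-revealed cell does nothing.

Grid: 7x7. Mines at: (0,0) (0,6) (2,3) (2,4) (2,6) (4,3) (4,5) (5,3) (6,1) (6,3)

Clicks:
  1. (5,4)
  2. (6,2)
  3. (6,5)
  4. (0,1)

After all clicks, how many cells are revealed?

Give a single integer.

Click 1 (5,4) count=4: revealed 1 new [(5,4)] -> total=1
Click 2 (6,2) count=3: revealed 1 new [(6,2)] -> total=2
Click 3 (6,5) count=0: revealed 5 new [(5,5) (5,6) (6,4) (6,5) (6,6)] -> total=7
Click 4 (0,1) count=1: revealed 1 new [(0,1)] -> total=8

Answer: 8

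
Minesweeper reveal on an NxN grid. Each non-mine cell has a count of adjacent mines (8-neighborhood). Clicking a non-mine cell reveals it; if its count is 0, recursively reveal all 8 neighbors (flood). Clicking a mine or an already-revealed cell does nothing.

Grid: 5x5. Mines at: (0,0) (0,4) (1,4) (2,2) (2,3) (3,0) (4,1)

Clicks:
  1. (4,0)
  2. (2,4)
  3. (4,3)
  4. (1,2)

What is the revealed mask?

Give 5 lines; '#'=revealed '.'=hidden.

Answer: .....
..#..
....#
..###
#.###

Derivation:
Click 1 (4,0) count=2: revealed 1 new [(4,0)] -> total=1
Click 2 (2,4) count=2: revealed 1 new [(2,4)] -> total=2
Click 3 (4,3) count=0: revealed 6 new [(3,2) (3,3) (3,4) (4,2) (4,3) (4,4)] -> total=8
Click 4 (1,2) count=2: revealed 1 new [(1,2)] -> total=9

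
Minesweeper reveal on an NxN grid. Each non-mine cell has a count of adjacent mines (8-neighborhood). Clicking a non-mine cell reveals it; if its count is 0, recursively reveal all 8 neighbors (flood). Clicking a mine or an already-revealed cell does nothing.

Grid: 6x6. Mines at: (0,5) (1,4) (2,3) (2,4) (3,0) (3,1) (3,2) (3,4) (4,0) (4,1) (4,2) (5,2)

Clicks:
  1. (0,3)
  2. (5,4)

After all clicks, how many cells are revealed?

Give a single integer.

Click 1 (0,3) count=1: revealed 1 new [(0,3)] -> total=1
Click 2 (5,4) count=0: revealed 6 new [(4,3) (4,4) (4,5) (5,3) (5,4) (5,5)] -> total=7

Answer: 7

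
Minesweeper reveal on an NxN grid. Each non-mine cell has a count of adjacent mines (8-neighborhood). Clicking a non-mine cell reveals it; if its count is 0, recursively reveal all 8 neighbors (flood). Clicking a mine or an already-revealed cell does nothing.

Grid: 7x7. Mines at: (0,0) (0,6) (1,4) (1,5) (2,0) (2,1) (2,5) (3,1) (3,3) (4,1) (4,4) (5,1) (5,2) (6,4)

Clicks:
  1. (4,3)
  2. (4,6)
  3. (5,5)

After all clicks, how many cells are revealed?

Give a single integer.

Click 1 (4,3) count=3: revealed 1 new [(4,3)] -> total=1
Click 2 (4,6) count=0: revealed 8 new [(3,5) (3,6) (4,5) (4,6) (5,5) (5,6) (6,5) (6,6)] -> total=9
Click 3 (5,5) count=2: revealed 0 new [(none)] -> total=9

Answer: 9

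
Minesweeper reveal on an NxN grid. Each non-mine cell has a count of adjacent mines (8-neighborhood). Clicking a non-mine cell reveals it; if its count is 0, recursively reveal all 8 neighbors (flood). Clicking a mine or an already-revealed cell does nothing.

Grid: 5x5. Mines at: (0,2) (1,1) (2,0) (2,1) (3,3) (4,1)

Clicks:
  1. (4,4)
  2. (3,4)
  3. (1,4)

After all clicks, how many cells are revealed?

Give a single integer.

Answer: 8

Derivation:
Click 1 (4,4) count=1: revealed 1 new [(4,4)] -> total=1
Click 2 (3,4) count=1: revealed 1 new [(3,4)] -> total=2
Click 3 (1,4) count=0: revealed 6 new [(0,3) (0,4) (1,3) (1,4) (2,3) (2,4)] -> total=8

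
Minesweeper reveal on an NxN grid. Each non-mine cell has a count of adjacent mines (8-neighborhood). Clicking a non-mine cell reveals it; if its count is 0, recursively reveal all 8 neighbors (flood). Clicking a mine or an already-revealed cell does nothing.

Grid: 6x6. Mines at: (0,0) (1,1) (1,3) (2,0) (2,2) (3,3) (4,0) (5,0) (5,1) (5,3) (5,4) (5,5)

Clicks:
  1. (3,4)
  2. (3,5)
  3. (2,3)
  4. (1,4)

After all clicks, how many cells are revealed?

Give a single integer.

Answer: 11

Derivation:
Click 1 (3,4) count=1: revealed 1 new [(3,4)] -> total=1
Click 2 (3,5) count=0: revealed 9 new [(0,4) (0,5) (1,4) (1,5) (2,4) (2,5) (3,5) (4,4) (4,5)] -> total=10
Click 3 (2,3) count=3: revealed 1 new [(2,3)] -> total=11
Click 4 (1,4) count=1: revealed 0 new [(none)] -> total=11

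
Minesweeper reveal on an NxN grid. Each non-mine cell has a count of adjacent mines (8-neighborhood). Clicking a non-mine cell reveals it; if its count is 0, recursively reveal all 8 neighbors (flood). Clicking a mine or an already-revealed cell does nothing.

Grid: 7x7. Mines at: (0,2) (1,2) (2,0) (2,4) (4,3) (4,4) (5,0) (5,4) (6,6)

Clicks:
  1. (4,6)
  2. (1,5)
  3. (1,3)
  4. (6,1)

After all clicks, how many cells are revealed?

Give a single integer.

Click 1 (4,6) count=0: revealed 16 new [(0,3) (0,4) (0,5) (0,6) (1,3) (1,4) (1,5) (1,6) (2,5) (2,6) (3,5) (3,6) (4,5) (4,6) (5,5) (5,6)] -> total=16
Click 2 (1,5) count=1: revealed 0 new [(none)] -> total=16
Click 3 (1,3) count=3: revealed 0 new [(none)] -> total=16
Click 4 (6,1) count=1: revealed 1 new [(6,1)] -> total=17

Answer: 17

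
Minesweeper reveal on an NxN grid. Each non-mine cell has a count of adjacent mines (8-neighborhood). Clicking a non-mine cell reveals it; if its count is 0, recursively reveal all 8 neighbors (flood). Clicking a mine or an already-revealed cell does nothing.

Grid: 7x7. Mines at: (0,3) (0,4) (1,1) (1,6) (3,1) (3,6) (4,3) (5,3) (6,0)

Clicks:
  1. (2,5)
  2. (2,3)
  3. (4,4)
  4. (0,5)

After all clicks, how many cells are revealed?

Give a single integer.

Answer: 14

Derivation:
Click 1 (2,5) count=2: revealed 1 new [(2,5)] -> total=1
Click 2 (2,3) count=0: revealed 11 new [(1,2) (1,3) (1,4) (1,5) (2,2) (2,3) (2,4) (3,2) (3,3) (3,4) (3,5)] -> total=12
Click 3 (4,4) count=2: revealed 1 new [(4,4)] -> total=13
Click 4 (0,5) count=2: revealed 1 new [(0,5)] -> total=14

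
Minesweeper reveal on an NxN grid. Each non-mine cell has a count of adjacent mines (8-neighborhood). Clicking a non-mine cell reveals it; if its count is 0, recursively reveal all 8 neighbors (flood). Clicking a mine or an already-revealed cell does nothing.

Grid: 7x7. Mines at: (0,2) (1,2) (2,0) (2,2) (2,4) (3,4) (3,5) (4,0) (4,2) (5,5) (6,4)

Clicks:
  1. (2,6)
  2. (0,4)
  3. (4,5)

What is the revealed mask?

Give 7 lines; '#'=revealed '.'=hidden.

Answer: ...####
...####
.....##
.......
.....#.
.......
.......

Derivation:
Click 1 (2,6) count=1: revealed 1 new [(2,6)] -> total=1
Click 2 (0,4) count=0: revealed 9 new [(0,3) (0,4) (0,5) (0,6) (1,3) (1,4) (1,5) (1,6) (2,5)] -> total=10
Click 3 (4,5) count=3: revealed 1 new [(4,5)] -> total=11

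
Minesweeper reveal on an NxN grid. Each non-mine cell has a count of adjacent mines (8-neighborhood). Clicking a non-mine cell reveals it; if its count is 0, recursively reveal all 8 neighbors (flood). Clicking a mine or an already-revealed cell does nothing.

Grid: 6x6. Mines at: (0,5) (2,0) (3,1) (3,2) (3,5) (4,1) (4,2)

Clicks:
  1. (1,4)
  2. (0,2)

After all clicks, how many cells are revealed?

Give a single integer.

Answer: 14

Derivation:
Click 1 (1,4) count=1: revealed 1 new [(1,4)] -> total=1
Click 2 (0,2) count=0: revealed 13 new [(0,0) (0,1) (0,2) (0,3) (0,4) (1,0) (1,1) (1,2) (1,3) (2,1) (2,2) (2,3) (2,4)] -> total=14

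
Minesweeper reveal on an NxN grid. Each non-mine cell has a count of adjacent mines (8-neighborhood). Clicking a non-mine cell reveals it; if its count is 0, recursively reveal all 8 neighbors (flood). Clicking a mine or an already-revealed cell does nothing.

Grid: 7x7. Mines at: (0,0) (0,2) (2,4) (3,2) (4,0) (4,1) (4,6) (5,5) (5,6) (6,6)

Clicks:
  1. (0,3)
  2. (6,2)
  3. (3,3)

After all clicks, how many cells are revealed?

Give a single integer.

Click 1 (0,3) count=1: revealed 1 new [(0,3)] -> total=1
Click 2 (6,2) count=0: revealed 13 new [(4,2) (4,3) (4,4) (5,0) (5,1) (5,2) (5,3) (5,4) (6,0) (6,1) (6,2) (6,3) (6,4)] -> total=14
Click 3 (3,3) count=2: revealed 1 new [(3,3)] -> total=15

Answer: 15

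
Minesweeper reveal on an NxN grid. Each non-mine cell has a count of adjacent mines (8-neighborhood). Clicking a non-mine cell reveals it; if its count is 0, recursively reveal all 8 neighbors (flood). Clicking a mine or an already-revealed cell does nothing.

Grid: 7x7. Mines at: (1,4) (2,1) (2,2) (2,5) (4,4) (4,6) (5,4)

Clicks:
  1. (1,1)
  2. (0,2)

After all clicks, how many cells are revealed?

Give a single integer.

Answer: 8

Derivation:
Click 1 (1,1) count=2: revealed 1 new [(1,1)] -> total=1
Click 2 (0,2) count=0: revealed 7 new [(0,0) (0,1) (0,2) (0,3) (1,0) (1,2) (1,3)] -> total=8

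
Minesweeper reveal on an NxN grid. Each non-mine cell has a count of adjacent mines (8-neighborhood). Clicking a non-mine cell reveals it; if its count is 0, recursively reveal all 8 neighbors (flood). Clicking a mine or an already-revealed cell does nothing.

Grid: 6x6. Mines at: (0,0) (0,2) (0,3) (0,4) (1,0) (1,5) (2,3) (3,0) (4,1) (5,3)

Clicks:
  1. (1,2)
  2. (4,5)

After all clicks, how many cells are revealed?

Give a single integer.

Answer: 9

Derivation:
Click 1 (1,2) count=3: revealed 1 new [(1,2)] -> total=1
Click 2 (4,5) count=0: revealed 8 new [(2,4) (2,5) (3,4) (3,5) (4,4) (4,5) (5,4) (5,5)] -> total=9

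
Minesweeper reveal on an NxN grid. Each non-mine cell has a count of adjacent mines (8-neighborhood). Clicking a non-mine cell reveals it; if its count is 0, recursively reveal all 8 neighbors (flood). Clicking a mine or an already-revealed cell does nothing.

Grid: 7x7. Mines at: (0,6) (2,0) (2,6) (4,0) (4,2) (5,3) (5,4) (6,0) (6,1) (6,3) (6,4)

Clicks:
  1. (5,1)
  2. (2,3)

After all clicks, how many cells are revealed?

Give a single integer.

Answer: 26

Derivation:
Click 1 (5,1) count=4: revealed 1 new [(5,1)] -> total=1
Click 2 (2,3) count=0: revealed 25 new [(0,0) (0,1) (0,2) (0,3) (0,4) (0,5) (1,0) (1,1) (1,2) (1,3) (1,4) (1,5) (2,1) (2,2) (2,3) (2,4) (2,5) (3,1) (3,2) (3,3) (3,4) (3,5) (4,3) (4,4) (4,5)] -> total=26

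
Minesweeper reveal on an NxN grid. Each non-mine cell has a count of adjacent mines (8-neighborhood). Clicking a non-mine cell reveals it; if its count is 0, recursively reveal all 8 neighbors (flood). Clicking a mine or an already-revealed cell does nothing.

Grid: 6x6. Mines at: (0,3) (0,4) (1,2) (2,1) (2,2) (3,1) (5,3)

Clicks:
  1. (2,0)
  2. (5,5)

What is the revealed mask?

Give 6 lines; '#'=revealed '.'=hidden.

Click 1 (2,0) count=2: revealed 1 new [(2,0)] -> total=1
Click 2 (5,5) count=0: revealed 14 new [(1,3) (1,4) (1,5) (2,3) (2,4) (2,5) (3,3) (3,4) (3,5) (4,3) (4,4) (4,5) (5,4) (5,5)] -> total=15

Answer: ......
...###
#..###
...###
...###
....##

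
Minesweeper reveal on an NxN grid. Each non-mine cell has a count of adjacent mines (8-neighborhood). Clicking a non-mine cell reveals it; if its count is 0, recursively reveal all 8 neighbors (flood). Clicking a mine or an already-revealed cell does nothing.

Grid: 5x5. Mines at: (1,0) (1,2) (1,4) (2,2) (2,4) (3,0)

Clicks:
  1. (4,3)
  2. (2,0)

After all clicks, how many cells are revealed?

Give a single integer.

Click 1 (4,3) count=0: revealed 8 new [(3,1) (3,2) (3,3) (3,4) (4,1) (4,2) (4,3) (4,4)] -> total=8
Click 2 (2,0) count=2: revealed 1 new [(2,0)] -> total=9

Answer: 9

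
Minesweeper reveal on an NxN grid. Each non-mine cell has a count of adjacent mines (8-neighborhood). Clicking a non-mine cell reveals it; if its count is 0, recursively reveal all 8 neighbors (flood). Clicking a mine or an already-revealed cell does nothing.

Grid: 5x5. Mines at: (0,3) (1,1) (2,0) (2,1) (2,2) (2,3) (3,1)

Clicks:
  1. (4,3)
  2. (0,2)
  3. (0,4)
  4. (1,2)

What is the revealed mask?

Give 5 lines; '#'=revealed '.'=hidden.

Click 1 (4,3) count=0: revealed 6 new [(3,2) (3,3) (3,4) (4,2) (4,3) (4,4)] -> total=6
Click 2 (0,2) count=2: revealed 1 new [(0,2)] -> total=7
Click 3 (0,4) count=1: revealed 1 new [(0,4)] -> total=8
Click 4 (1,2) count=5: revealed 1 new [(1,2)] -> total=9

Answer: ..#.#
..#..
.....
..###
..###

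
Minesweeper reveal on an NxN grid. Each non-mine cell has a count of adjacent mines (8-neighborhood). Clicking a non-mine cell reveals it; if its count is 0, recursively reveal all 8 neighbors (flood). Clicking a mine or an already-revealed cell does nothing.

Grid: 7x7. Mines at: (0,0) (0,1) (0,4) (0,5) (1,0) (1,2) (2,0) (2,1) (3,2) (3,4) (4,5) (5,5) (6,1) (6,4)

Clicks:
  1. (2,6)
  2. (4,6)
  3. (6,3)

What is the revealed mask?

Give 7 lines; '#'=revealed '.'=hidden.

Click 1 (2,6) count=0: revealed 6 new [(1,5) (1,6) (2,5) (2,6) (3,5) (3,6)] -> total=6
Click 2 (4,6) count=2: revealed 1 new [(4,6)] -> total=7
Click 3 (6,3) count=1: revealed 1 new [(6,3)] -> total=8

Answer: .......
.....##
.....##
.....##
......#
.......
...#...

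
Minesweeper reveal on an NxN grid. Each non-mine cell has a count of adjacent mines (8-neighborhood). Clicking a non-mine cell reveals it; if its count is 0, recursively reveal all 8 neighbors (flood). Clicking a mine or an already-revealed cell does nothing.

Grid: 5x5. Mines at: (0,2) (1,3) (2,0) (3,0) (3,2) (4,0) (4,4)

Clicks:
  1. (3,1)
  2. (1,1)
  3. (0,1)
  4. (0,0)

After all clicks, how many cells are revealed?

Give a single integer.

Click 1 (3,1) count=4: revealed 1 new [(3,1)] -> total=1
Click 2 (1,1) count=2: revealed 1 new [(1,1)] -> total=2
Click 3 (0,1) count=1: revealed 1 new [(0,1)] -> total=3
Click 4 (0,0) count=0: revealed 2 new [(0,0) (1,0)] -> total=5

Answer: 5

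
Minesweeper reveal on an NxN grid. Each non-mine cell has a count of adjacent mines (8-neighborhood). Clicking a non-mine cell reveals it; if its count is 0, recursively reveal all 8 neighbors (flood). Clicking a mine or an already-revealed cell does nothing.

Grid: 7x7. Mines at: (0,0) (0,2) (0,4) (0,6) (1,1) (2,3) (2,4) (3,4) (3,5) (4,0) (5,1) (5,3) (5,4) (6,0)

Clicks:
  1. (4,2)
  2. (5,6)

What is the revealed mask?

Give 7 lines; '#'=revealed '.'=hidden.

Click 1 (4,2) count=2: revealed 1 new [(4,2)] -> total=1
Click 2 (5,6) count=0: revealed 6 new [(4,5) (4,6) (5,5) (5,6) (6,5) (6,6)] -> total=7

Answer: .......
.......
.......
.......
..#..##
.....##
.....##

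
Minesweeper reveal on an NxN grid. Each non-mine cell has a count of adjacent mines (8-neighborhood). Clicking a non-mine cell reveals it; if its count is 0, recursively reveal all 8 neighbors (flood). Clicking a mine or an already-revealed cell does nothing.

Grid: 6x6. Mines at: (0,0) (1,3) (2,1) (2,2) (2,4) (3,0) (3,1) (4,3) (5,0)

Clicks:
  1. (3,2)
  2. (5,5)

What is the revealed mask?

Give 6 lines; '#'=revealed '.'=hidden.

Answer: ......
......
......
..#.##
....##
....##

Derivation:
Click 1 (3,2) count=4: revealed 1 new [(3,2)] -> total=1
Click 2 (5,5) count=0: revealed 6 new [(3,4) (3,5) (4,4) (4,5) (5,4) (5,5)] -> total=7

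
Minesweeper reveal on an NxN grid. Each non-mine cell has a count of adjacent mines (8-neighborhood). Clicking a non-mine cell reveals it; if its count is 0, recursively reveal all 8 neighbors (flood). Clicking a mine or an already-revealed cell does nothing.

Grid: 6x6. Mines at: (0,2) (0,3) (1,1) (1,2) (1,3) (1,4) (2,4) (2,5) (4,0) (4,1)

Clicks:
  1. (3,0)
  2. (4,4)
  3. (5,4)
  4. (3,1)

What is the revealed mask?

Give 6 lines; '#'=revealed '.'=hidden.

Click 1 (3,0) count=2: revealed 1 new [(3,0)] -> total=1
Click 2 (4,4) count=0: revealed 12 new [(3,2) (3,3) (3,4) (3,5) (4,2) (4,3) (4,4) (4,5) (5,2) (5,3) (5,4) (5,5)] -> total=13
Click 3 (5,4) count=0: revealed 0 new [(none)] -> total=13
Click 4 (3,1) count=2: revealed 1 new [(3,1)] -> total=14

Answer: ......
......
......
######
..####
..####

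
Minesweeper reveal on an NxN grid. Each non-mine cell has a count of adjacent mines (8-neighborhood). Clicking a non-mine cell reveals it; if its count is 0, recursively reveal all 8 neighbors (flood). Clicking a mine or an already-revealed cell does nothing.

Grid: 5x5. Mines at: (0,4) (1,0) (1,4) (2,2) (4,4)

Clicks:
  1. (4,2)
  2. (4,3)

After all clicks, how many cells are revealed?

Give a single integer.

Click 1 (4,2) count=0: revealed 10 new [(2,0) (2,1) (3,0) (3,1) (3,2) (3,3) (4,0) (4,1) (4,2) (4,3)] -> total=10
Click 2 (4,3) count=1: revealed 0 new [(none)] -> total=10

Answer: 10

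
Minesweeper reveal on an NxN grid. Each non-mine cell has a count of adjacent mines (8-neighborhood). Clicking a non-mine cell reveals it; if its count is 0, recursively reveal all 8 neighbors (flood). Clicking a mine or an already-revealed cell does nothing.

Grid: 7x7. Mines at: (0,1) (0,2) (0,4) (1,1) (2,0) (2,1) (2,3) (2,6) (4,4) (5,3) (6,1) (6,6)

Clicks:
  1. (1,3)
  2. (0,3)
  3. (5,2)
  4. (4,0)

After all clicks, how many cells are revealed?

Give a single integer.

Click 1 (1,3) count=3: revealed 1 new [(1,3)] -> total=1
Click 2 (0,3) count=2: revealed 1 new [(0,3)] -> total=2
Click 3 (5,2) count=2: revealed 1 new [(5,2)] -> total=3
Click 4 (4,0) count=0: revealed 8 new [(3,0) (3,1) (3,2) (4,0) (4,1) (4,2) (5,0) (5,1)] -> total=11

Answer: 11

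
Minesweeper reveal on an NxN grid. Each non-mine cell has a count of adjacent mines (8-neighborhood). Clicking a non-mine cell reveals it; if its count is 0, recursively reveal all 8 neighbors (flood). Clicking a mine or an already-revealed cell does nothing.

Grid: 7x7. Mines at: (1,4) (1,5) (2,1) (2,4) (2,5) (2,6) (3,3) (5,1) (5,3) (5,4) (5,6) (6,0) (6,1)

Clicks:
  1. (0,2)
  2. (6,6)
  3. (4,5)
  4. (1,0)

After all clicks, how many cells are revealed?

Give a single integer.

Answer: 10

Derivation:
Click 1 (0,2) count=0: revealed 8 new [(0,0) (0,1) (0,2) (0,3) (1,0) (1,1) (1,2) (1,3)] -> total=8
Click 2 (6,6) count=1: revealed 1 new [(6,6)] -> total=9
Click 3 (4,5) count=2: revealed 1 new [(4,5)] -> total=10
Click 4 (1,0) count=1: revealed 0 new [(none)] -> total=10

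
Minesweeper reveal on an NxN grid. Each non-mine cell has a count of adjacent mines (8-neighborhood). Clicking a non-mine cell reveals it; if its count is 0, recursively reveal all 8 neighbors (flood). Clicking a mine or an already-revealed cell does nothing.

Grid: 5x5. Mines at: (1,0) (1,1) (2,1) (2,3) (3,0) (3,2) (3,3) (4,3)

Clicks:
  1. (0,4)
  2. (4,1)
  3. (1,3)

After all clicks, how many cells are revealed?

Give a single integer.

Click 1 (0,4) count=0: revealed 6 new [(0,2) (0,3) (0,4) (1,2) (1,3) (1,4)] -> total=6
Click 2 (4,1) count=2: revealed 1 new [(4,1)] -> total=7
Click 3 (1,3) count=1: revealed 0 new [(none)] -> total=7

Answer: 7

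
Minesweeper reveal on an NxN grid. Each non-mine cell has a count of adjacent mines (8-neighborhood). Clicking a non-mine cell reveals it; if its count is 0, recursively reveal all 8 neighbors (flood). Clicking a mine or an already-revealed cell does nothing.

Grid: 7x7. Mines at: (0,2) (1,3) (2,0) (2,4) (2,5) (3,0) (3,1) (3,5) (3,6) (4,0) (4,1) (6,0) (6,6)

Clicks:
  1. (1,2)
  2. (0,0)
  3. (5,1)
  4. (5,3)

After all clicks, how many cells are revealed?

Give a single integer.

Click 1 (1,2) count=2: revealed 1 new [(1,2)] -> total=1
Click 2 (0,0) count=0: revealed 4 new [(0,0) (0,1) (1,0) (1,1)] -> total=5
Click 3 (5,1) count=3: revealed 1 new [(5,1)] -> total=6
Click 4 (5,3) count=0: revealed 16 new [(3,2) (3,3) (3,4) (4,2) (4,3) (4,4) (4,5) (5,2) (5,3) (5,4) (5,5) (6,1) (6,2) (6,3) (6,4) (6,5)] -> total=22

Answer: 22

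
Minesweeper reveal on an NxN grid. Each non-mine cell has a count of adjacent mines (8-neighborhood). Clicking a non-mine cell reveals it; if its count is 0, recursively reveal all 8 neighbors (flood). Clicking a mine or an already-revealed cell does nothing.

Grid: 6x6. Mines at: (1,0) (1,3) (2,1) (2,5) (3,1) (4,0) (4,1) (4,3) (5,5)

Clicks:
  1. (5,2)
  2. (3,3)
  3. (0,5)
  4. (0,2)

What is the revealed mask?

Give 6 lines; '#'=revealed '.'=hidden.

Click 1 (5,2) count=2: revealed 1 new [(5,2)] -> total=1
Click 2 (3,3) count=1: revealed 1 new [(3,3)] -> total=2
Click 3 (0,5) count=0: revealed 4 new [(0,4) (0,5) (1,4) (1,5)] -> total=6
Click 4 (0,2) count=1: revealed 1 new [(0,2)] -> total=7

Answer: ..#.##
....##
......
...#..
......
..#...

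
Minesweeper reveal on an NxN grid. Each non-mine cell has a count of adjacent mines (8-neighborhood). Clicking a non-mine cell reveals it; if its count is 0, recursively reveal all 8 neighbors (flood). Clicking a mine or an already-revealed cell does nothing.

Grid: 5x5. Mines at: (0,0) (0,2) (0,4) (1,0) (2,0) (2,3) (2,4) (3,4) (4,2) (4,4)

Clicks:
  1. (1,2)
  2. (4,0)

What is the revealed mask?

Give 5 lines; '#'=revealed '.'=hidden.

Answer: .....
..#..
.....
##...
##...

Derivation:
Click 1 (1,2) count=2: revealed 1 new [(1,2)] -> total=1
Click 2 (4,0) count=0: revealed 4 new [(3,0) (3,1) (4,0) (4,1)] -> total=5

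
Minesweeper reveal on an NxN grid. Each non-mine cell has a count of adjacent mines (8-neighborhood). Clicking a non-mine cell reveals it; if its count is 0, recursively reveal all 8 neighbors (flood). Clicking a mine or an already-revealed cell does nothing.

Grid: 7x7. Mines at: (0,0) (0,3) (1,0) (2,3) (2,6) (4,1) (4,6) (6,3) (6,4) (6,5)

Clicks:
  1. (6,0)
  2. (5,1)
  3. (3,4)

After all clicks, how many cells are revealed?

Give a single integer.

Click 1 (6,0) count=0: revealed 6 new [(5,0) (5,1) (5,2) (6,0) (6,1) (6,2)] -> total=6
Click 2 (5,1) count=1: revealed 0 new [(none)] -> total=6
Click 3 (3,4) count=1: revealed 1 new [(3,4)] -> total=7

Answer: 7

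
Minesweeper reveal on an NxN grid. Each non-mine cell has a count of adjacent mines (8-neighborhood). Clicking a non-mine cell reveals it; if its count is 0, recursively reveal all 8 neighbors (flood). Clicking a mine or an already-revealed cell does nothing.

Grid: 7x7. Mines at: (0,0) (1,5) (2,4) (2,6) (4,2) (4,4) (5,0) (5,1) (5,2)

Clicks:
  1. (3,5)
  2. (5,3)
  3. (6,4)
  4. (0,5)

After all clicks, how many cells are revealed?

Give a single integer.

Click 1 (3,5) count=3: revealed 1 new [(3,5)] -> total=1
Click 2 (5,3) count=3: revealed 1 new [(5,3)] -> total=2
Click 3 (6,4) count=0: revealed 10 new [(3,6) (4,5) (4,6) (5,4) (5,5) (5,6) (6,3) (6,4) (6,5) (6,6)] -> total=12
Click 4 (0,5) count=1: revealed 1 new [(0,5)] -> total=13

Answer: 13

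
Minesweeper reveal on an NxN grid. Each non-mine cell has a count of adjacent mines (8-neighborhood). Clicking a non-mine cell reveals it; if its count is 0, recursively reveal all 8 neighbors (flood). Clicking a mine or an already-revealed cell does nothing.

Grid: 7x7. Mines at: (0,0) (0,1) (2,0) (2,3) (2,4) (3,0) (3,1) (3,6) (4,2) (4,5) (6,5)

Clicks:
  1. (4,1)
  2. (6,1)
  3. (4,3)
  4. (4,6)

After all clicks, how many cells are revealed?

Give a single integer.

Click 1 (4,1) count=3: revealed 1 new [(4,1)] -> total=1
Click 2 (6,1) count=0: revealed 11 new [(4,0) (5,0) (5,1) (5,2) (5,3) (5,4) (6,0) (6,1) (6,2) (6,3) (6,4)] -> total=12
Click 3 (4,3) count=1: revealed 1 new [(4,3)] -> total=13
Click 4 (4,6) count=2: revealed 1 new [(4,6)] -> total=14

Answer: 14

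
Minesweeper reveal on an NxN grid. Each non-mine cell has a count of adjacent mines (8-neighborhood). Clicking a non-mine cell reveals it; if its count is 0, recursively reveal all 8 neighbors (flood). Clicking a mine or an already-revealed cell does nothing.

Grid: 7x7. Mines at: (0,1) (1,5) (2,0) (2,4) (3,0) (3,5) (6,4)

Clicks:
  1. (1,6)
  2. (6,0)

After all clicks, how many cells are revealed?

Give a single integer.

Answer: 25

Derivation:
Click 1 (1,6) count=1: revealed 1 new [(1,6)] -> total=1
Click 2 (6,0) count=0: revealed 24 new [(1,1) (1,2) (1,3) (2,1) (2,2) (2,3) (3,1) (3,2) (3,3) (3,4) (4,0) (4,1) (4,2) (4,3) (4,4) (5,0) (5,1) (5,2) (5,3) (5,4) (6,0) (6,1) (6,2) (6,3)] -> total=25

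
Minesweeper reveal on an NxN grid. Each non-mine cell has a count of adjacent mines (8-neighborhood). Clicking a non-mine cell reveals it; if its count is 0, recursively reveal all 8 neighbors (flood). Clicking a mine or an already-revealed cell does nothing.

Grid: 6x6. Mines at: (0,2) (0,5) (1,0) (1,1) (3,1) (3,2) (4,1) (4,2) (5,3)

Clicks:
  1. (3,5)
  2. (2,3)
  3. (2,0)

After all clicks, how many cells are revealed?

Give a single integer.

Click 1 (3,5) count=0: revealed 14 new [(1,3) (1,4) (1,5) (2,3) (2,4) (2,5) (3,3) (3,4) (3,5) (4,3) (4,4) (4,5) (5,4) (5,5)] -> total=14
Click 2 (2,3) count=1: revealed 0 new [(none)] -> total=14
Click 3 (2,0) count=3: revealed 1 new [(2,0)] -> total=15

Answer: 15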